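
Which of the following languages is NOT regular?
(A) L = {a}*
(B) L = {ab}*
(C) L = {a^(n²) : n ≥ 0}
(C) {a^(n²) : n ≥ 0}

(C) L = {a^(n²) : n ≥ 0} is NOT regular.

The pumping lemma can be used to prove this:
After pumping, length is no longer a perfect square

The other languages are regular because they can be recognized by finite automata.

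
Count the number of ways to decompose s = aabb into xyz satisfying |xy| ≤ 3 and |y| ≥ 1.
6

For s = 'aabb' with pumping length p = 3:

Constraints: |xy| ≤ 3, |y| > 0

Valid decompositions (|xy| ≤ p, |y| ≥ 1):
  • x='', y='a', z='abb'
  • x='a', y='a', z='bb'
  • x='', y='aa', z='bb'
  • x='aa', y='b', z='b'
  • x='a', y='ab', z='b'
  • x='', y='aab', z='b'

Total count: 6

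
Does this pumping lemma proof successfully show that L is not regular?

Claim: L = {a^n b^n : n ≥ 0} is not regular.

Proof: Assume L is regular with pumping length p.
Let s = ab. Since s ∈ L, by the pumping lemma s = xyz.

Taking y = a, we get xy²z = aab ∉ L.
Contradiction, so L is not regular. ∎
The proof is INCORRECT.

Error: The string s = ab may be shorter than p.
The pumping lemma only applies to strings with |s| ≥ p, and p is not under our control.
We must choose s in terms of p, e.g. s = a^p b^p, to ensure |s| ≥ p.
(The proof also fixes one particular y; a valid argument must handle every decomposition with |xy| ≤ p and |y| ≥ 1 — for s = a^p b^p this forces y = a^k, and then xy²z = a^(p+k) b^p ∉ L.)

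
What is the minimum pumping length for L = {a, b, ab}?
p = 3

For a finite language L, the pumping lemma holds vacuously if p > max|s| for s ∈ L.

The longest string in L = {a, b, ab} has length 2.
If p = 3, then no string s ∈ L has |s| ≥ p, so the condition is vacuously true.

The minimum pumping length is p = 3.

Why no smaller p works: for any p ≤ 2, the longest string s ∈ L has |s| = 2 ≥ p, so it would
have to be pumpable; but pumping up (i = 2, 3, ...) produces ever longer strings, which cannot all lie in the
finite language L. So the pumping property fails for every p ≤ 2.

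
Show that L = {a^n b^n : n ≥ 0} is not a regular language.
Assume for contradiction that L is regular, and let p ≥ 1 be the pumping length given by the pumping lemma.
Choose s = a^p b^p. Then s ∈ L and |s| = 2p ≥ p.
By the pumping lemma, s = xyz for some x, y, z with |xy| ≤ p, |y| ≥ 1, and xy^i z ∈ L for every i ≥ 0.
Since |xy| ≤ p and the first p symbols of s are all a's, we must have y = a^k for some k with 1 ≤ k ≤ p.

Take i = 3: xy³z = a^(p + 2k) b^p.
This string has p + 2k a's but p b's, and p + 2k > p because k ≥ 1. So xy³z ∉ L.

This contradicts the pumping lemma, which requires xy^i z ∈ L for all i ≥ 0.
Hence L = {a^n b^n : n ≥ 0} is not regular. ∎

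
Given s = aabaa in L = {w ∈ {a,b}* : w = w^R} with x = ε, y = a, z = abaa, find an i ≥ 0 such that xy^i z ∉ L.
i = 2

xy²z = ε · aa · abaa = aaabaa; aaabaa reversed is aabaaa ≠ aaabaa, so it is not a palindrome and is not in L.
(Other choices also work, e.g. i = 0, 3; only i = 1 is guaranteed to stay in L since xy¹z = s.)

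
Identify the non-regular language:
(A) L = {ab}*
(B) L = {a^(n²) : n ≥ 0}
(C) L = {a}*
(B) {a^(n²) : n ≥ 0}

(B) L = {a^(n²) : n ≥ 0} is NOT regular.

The pumping lemma can be used to prove this:
After pumping, length is no longer a perfect square

The other languages are regular because they can be recognized by finite automata.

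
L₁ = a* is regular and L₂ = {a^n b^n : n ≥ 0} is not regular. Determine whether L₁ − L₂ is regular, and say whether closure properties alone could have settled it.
Yes — L₁ − L₂ is regular.

The only string of a* that lies in {a^n b^n} is ε, so L₁ − L₂ = a* − {ε} = a⁺ = aa*, which is regular.

Note that the bare facts "L₁ regular, L₂ non-regular" do not settle the question by themselves: the closure of regular languages under ∪, ∩, complement and difference applies only when BOTH operands are regular. With a non-regular operand the result can come out regular or non-regular depending on the specific languages, so one has to work out L₁ − L₂ for this particular pair, as above.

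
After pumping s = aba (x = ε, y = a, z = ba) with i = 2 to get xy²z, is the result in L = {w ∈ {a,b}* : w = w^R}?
No

xy²z = ε · aa · ba = aaba.
aaba reversed is abaa ≠ aaba, so it is not a palindrome and is not in L.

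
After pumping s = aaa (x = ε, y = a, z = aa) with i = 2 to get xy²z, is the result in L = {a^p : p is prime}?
No

xy²z = ε · aa · aa = aaaa.
aaaa has length 4 = 2 × 2, which is not prime, so it is not in L.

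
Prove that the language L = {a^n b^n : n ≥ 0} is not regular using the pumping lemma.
Assume for contradiction that L is regular, and let p ≥ 1 be the pumping length given by the pumping lemma.
Choose s = a^p b^p. Then s ∈ L and |s| = 2p ≥ p.
By the pumping lemma, s = xyz for some x, y, z with |xy| ≤ p, |y| ≥ 1, and xy^i z ∈ L for every i ≥ 0.
Since |xy| ≤ p and the first p symbols of s are all a's, we must have y = a^k for some k with 1 ≤ k ≤ p.

Take i = 3: xy³z = a^(p + 2k) b^p.
This string has p + 2k a's but p b's, and p + 2k > p because k ≥ 1. So xy³z ∉ L.

This contradicts the pumping lemma, which requires xy^i z ∈ L for all i ≥ 0.
Hence L = {a^n b^n : n ≥ 0} is not regular. ∎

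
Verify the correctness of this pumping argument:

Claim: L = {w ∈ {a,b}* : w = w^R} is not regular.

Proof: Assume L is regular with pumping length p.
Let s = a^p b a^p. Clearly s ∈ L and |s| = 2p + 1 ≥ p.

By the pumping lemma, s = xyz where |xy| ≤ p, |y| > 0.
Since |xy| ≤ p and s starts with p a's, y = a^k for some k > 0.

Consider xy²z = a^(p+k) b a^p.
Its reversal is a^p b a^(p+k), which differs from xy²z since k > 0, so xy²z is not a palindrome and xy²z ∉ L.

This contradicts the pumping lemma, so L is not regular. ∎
The proof is correct.

This proof is valid because:
1. s = a^p b a^p is in L and is chosen in terms of p, so |s| ≥ p holds for every p
2. The decomposition analysis is correct: |xy| ≤ p forces y to lie inside the leading a's
3. The contradiction is valid: a^(p+k) b a^p has more a's before the b than after it, so it is not a palindrome
4. The conclusion follows logically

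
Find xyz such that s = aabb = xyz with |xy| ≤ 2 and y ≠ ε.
x = '', y = 'a', z = 'abb'

For s = aabb and p = 2, one valid decomposition is:
- x = '' (length 0)
- y = 'a' (length 1)
- z = 'abb' (length 3)

Verification:
- xyz = '' + 'a' + 'abb' = aabb ✓
- |xy| = 1 ≤ 2 ✓
- |y| = 1 > 0 ✓

All pumping lemma constraints are satisfied.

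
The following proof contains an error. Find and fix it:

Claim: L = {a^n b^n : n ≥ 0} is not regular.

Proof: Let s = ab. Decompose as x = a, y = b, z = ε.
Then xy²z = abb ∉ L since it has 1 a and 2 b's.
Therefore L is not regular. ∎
Error: The string s = ab might be shorter than the pumping length p.

Correction: Choose s = a^p b^p to ensure |s| ≥ p. Also, the decomposition is wrong: with |xy| ≤ p, y cannot include b's when s starts with p a's.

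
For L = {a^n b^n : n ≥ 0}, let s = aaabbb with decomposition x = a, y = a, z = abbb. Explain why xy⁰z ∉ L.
xy⁰z = aabbb ∉ L

Pumping with i = 0 replaces y = a by y⁰ = ε:
- Original: s = xyz = aaabbb; aaabbb = a^3 b^3 has equal counts (3 = 3), so it is in L
- Pumped: xy⁰z = a · ε · abbb = aabbb
- aabbb has 2 a's and 3 b's; 2 ≠ 3, so it is not in L

The pumping lemma would require xy⁰z ∈ L, so this decomposition yields a contradiction.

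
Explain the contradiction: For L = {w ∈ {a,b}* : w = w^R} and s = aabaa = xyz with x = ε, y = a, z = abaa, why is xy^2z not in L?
xy²z = aaabaa ∉ L

Pumping with i = 2 replaces y = a by y² = aa:
- Original: s = xyz = aabaa; aabaa reversed is aabaa, the same string, so it is a palindrome and is in L
- Pumped: xy²z = ε · aa · abaa = aaabaa
- aaabaa reversed is aabaaa ≠ aaabaa, so it is not a palindrome and is not in L

The pumping lemma would require xy²z ∈ L, so this decomposition yields a contradiction.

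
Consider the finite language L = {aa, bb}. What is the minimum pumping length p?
p = 3

For a finite language L, the pumping lemma holds vacuously if p > max|s| for s ∈ L.

The longest string in L = {aa, bb} has length 2.
If p = 3, then no string s ∈ L has |s| ≥ p, so the condition is vacuously true.

The minimum pumping length is p = 3.

Why no smaller p works: for any p ≤ 2, the longest string s ∈ L has |s| = 2 ≥ p, so it would
have to be pumpable; but pumping up (i = 2, 3, ...) produces ever longer strings, which cannot all lie in the
finite language L. So the pumping property fails for every p ≤ 2.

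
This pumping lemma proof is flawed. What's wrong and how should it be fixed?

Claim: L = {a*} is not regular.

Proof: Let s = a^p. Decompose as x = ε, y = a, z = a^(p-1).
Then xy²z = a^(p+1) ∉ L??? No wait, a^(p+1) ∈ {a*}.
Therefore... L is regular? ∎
Error: The proof attempts to show a*  is not regular, but a* IS regular!

Correction: a* is a regular language (recognized by a simple DFA with one accepting state and self-loop on 'a'). The pumping lemma can only prove non-regularity, not regularity. For regular languages, pumping always works.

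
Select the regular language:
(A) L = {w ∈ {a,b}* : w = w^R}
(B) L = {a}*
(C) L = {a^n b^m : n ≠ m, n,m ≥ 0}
(B) {a}*

(B) L = {a}* is regular.

This can be recognized by a finite automaton (DFA/NFA).
Regular expressions like {a}* define regular languages.

The other choices are not regular:
- {a^n b^m : n ≠ m, n,m ≥ 0}: After pumping a's, we can make n = m
- {w ∈ {a,b}* : w = w^R}: After pumping, the string is no longer symmetric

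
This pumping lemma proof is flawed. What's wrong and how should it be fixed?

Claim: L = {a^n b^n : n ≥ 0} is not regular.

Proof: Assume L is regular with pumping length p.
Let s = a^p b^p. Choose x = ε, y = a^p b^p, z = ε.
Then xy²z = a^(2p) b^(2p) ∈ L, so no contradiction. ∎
Error: The decomposition violates |xy| ≤ p. With y = a^p b^p, |xy| = |y| = 2p > p. (The proof also miscomputes xy²z, which would be a^p b^p a^p b^p rather than a^(2p) b^(2p), and it wrongly treats one harmless decomposition as settling the matter — the prover does not get to choose the decomposition.)

Correction: The pumping lemma requires |xy| ≤ p, and the argument must handle every decomposition satisfying |xy| ≤ p, |y| ≥ 1. Since s starts with p a's, any such y consists only of a's, say y = a^k with k ≥ 1. Then xy²z = a^(p+k) b^p has unequal numbers of a's and b's, so xy²z ∉ L — the required contradiction.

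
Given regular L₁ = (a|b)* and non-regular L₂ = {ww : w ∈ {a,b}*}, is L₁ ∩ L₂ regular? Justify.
No — L₁ ∩ L₂ is not regular.

(a|b)* is all strings over {a,b}, so L₁ ∩ L₂ = {ww : w ∈ {a,b}*} = L₂ itself, which is not regular (pump s = a^p b a^p b).

Note that the bare facts "L₁ regular, L₂ non-regular" do not settle the question by themselves: the closure of regular languages under ∪, ∩, complement and difference applies only when BOTH operands are regular. With a non-regular operand the result can come out regular or non-regular depending on the specific languages, so one has to work out L₁ ∩ L₂ for this particular pair, as above.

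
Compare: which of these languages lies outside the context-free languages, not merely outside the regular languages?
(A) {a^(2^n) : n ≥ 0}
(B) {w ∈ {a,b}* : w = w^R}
(A) {a^(2^n) : n ≥ 0}

(A) {a^(2^n) : n ≥ 0} requires the CFL pumping lemma.

- {w ∈ {a,b}* : w = w^R} is context-free (but not regular)
  • Can be shown non-regular with the regular pumping lemma
  • After pumping, the string is no longer symmetric

- {a^(2^n) : n ≥ 0} is NOT context-free
  • Requires the CFL pumping lemma to prove
  • Gaps between powers of 2 grow exponentially

The CFL pumping lemma is "stronger" in that it can prove non-membership
in the larger class of context-free languages.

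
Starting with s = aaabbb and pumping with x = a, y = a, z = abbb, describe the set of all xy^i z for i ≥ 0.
{xy^i z : i ≥ 0} = {a^(2+i) b^3 : i ≥ 0} = {aabbb, aaabbb, aaaabbb, ...}

With x = a, y = a, z = abbb: Starting with aaabbb and pumping the second 'a', we get strings with 2+i a's followed by 3 b's for i = 0, 1, 2, ...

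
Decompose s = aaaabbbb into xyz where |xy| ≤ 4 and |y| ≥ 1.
x = 'a', y = 'a', z = 'aabbbb'

For s = aaaabbbb and p = 4, one valid decomposition is:
- x = 'a' (length 1)
- y = 'a' (length 1)
- z = 'aabbbb' (length 6)

Verification:
- xyz = 'a' + 'a' + 'aabbbb' = aaaabbbb ✓
- |xy| = 2 ≤ 4 ✓
- |y| = 1 > 0 ✓

All pumping lemma constraints are satisfied.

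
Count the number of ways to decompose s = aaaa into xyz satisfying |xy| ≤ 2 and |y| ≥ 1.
3

For s = 'aaaa' with pumping length p = 2:

Constraints: |xy| ≤ 2, |y| > 0

Valid decompositions (|xy| ≤ p, |y| ≥ 1):
  • x='', y='a', z='aaa'
  • x='a', y='a', z='aa'
  • x='', y='aa', z='aa'

Total count: 3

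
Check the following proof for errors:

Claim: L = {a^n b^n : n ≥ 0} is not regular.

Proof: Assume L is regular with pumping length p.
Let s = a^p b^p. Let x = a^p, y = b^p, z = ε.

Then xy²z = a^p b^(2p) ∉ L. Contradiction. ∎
The proof is INCORRECT.

Error: The decomposition violates |xy| ≤ p.
With x = a^p and y = b^p, we have |xy| = 2p > p.
The pumping lemma requires |xy| ≤ p, so y must be within the first p characters.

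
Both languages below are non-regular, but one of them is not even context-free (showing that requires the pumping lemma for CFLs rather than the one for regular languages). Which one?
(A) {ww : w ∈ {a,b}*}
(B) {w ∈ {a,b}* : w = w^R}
(A) {ww : w ∈ {a,b}*}

(A) {ww : w ∈ {a,b}*} requires the CFL pumping lemma.

- {w ∈ {a,b}* : w = w^R} is context-free (but not regular)
  • Can be shown non-regular with the regular pumping lemma
  • After pumping, the string is no longer symmetric

- {ww : w ∈ {a,b}*} is NOT context-free
  • Requires the CFL pumping lemma to prove
  • Cannot verify equality of two arbitrary substrings

The CFL pumping lemma is "stronger" in that it can prove non-membership
in the larger class of context-free languages.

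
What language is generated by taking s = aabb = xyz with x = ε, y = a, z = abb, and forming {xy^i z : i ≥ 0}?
{xy^i z : i ≥ 0} = {a^(i+1) b^2 : i ≥ 0} = {abb, aabb, aaabb, ...}

With x = ε, y = a, z = abb: Starting with aabb and pumping the first 'a' (z = abb keeps the second 'a'), we get strings with i+1 a's followed by 2 b's for i = 0, 1, 2, ...; note bb is not produced because z always contributes one a.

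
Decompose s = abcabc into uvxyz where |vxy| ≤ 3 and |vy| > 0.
u='ab', v='c', x='a', y='b', z='c'

For s = abcabc with pumping length p = 3:

One valid decomposition:
- u = 'ab'
- v = 'c'
- x = 'a'
- y = 'b'
- z = 'c'

Verification:
- uvxyz = 'ab' + 'c' + 'a' + 'b' + 'c' = abcabc ✓
- |vxy| = |'cab'| = 3 ≤ 3 ✓
- |vy| = |'cb'| = 2 > 0 ✓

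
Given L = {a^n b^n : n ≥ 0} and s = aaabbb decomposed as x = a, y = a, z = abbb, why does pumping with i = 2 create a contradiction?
xy²z = aaaabbb ∉ L

Pumping with i = 2 replaces y = a by y² = aa:
- Original: s = xyz = aaabbb; aaabbb = a^3 b^3 has equal counts (3 = 3), so it is in L
- Pumped: xy²z = a · aa · abbb = aaaabbb
- aaaabbb has 4 a's and 3 b's; 4 ≠ 3, so it is not in L

The pumping lemma would require xy²z ∈ L, so this decomposition yields a contradiction.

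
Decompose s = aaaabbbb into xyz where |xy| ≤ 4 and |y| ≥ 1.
x = 'a', y = 'aaa', z = 'bbbb'

For s = aaaabbbb and p = 4, one valid decomposition is:
- x = 'a' (length 1)
- y = 'aaa' (length 3)
- z = 'bbbb' (length 4)

Verification:
- xyz = 'a' + 'aaa' + 'bbbb' = aaaabbbb ✓
- |xy| = 4 ≤ 4 ✓
- |y| = 3 > 0 ✓

All pumping lemma constraints are satisfied.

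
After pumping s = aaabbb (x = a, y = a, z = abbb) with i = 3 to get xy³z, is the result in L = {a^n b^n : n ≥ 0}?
No

xy³z = a · aaa · abbb = aaaaabbb.
aaaaabbb has 5 a's and 3 b's; 5 ≠ 3, so it is not in L.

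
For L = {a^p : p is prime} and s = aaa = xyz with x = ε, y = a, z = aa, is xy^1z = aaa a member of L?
Yes

xy¹z = ε · a · aa = aaa.
aaa has length 3, which is prime, so it is in L.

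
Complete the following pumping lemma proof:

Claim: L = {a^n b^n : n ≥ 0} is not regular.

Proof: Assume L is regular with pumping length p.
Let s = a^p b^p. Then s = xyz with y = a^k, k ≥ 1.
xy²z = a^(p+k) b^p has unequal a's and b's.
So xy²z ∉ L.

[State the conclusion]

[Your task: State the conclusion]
This contradicts the pumping lemma for regular languages,
which guarantees xy^i z ∈ L for all i ≥ 0.

Since our assumption that L is regular leads to a contradiction,
we conclude that L = {a^n b^n : n ≥ 0} is NOT regular. ∎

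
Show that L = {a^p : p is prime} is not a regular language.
Assume for contradiction that L is regular, and let p ≥ 1 be the pumping length given by the pumping lemma.
Choose a prime q with q ≥ p (one exists because there are infinitely many primes) and let s = a^q. Then s ∈ L and |s| = q ≥ p.
By the pumping lemma, s = xyz for some x, y, z with |xy| ≤ p, |y| ≥ 1, and xy^i z ∈ L for every i ≥ 0.
Here y = a^k for some k with 1 ≤ k ≤ p, and xy^i z = a^(q + (i − 1)k) for every i ≥ 0.

Take i = q + 1: |xy^(q+1) z| = q + qk = q(k + 1).
Both factors satisfy q ≥ 2 and k + 1 ≥ 2, so q(k + 1) is composite, and xy^(q+1) z ∉ L.

This contradicts the pumping lemma, which requires xy^i z ∈ L for all i ≥ 0.
Hence L = {a^p : p is prime} is not regular. ∎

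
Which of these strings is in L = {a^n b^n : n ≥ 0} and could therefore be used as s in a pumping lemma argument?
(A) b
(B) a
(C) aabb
(C) aabb

The pumping lemma is applied to a string s that lies in L, so first check membership of each option:
- (A) b has 0 a's and 1 b's; 0 ≠ 1, so it is not in L ✗
- (B) a has 1 a's and 0 b's; 1 ≠ 0, so it is not in L ✗
- (C) aabb = a^2 b^2 has equal counts (2 = 2), so it is in L ✓

Only (C) aabb is in L, so it is the only candidate that could play the role of s.
(In a complete proof one picks s in terms of the pumping length p so that |s| ≥ p is guaranteed; a fixed string like aabb illustrates the shape of such an s.)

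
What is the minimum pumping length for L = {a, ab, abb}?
p = 4

For a finite language L, the pumping lemma holds vacuously if p > max|s| for s ∈ L.

The longest string in L = {a, ab, abb} has length 3.
If p = 4, then no string s ∈ L has |s| ≥ p, so the condition is vacuously true.

The minimum pumping length is p = 4.

Why no smaller p works: for any p ≤ 3, the longest string s ∈ L has |s| = 3 ≥ p, so it would
have to be pumpable; but pumping up (i = 2, 3, ...) produces ever longer strings, which cannot all lie in the
finite language L. So the pumping property fails for every p ≤ 3.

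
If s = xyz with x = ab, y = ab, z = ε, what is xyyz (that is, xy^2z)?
ababab

Given x = 'ab', y = 'ab', z = '' and i = 2:

xy^2z = x + y·y·...·y (2 times) + z
       = 'ab' + 'ab'^2 + ''
       = 'ab' + 'abab' + ''
       = 'ababab'

The pumped string is 'ababab' with length 6.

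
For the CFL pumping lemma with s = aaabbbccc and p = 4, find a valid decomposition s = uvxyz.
u='aa', v='a', x='bb', y='b', z='ccc'

For s = aaabbbccc with pumping length p = 4:

One valid decomposition:
- u = 'aa'
- v = 'a'
- x = 'bb'
- y = 'b'
- z = 'ccc'

Verification:
- uvxyz = 'aa' + 'a' + 'bb' + 'b' + 'ccc' = aaabbbccc ✓
- |vxy| = |'abbb'| = 4 ≤ 4 ✓
- |vy| = |'ab'| = 2 > 0 ✓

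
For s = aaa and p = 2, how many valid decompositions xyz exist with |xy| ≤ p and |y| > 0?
3

For s = 'aaa' with pumping length p = 2:

Constraints: |xy| ≤ 2, |y| > 0

Valid decompositions (|xy| ≤ p, |y| ≥ 1):
  • x='', y='a', z='aa'
  • x='a', y='a', z='a'
  • x='', y='aa', z='a'

Total count: 3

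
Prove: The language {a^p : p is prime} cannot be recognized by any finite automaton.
Assume for contradiction that L is regular, and let p ≥ 1 be the pumping length given by the pumping lemma.
Choose a prime q with q ≥ p (one exists because there are infinitely many primes) and let s = a^q. Then s ∈ L and |s| = q ≥ p.
By the pumping lemma, s = xyz for some x, y, z with |xy| ≤ p, |y| ≥ 1, and xy^i z ∈ L for every i ≥ 0.
Here y = a^k for some k with 1 ≤ k ≤ p, and xy^i z = a^(q + (i − 1)k) for every i ≥ 0.

Take i = q + 1: |xy^(q+1) z| = q + qk = q(k + 1).
Both factors satisfy q ≥ 2 and k + 1 ≥ 2, so q(k + 1) is composite, and xy^(q+1) z ∉ L.

This contradicts the pumping lemma, which requires xy^i z ∈ L for all i ≥ 0.
Hence L = {a^p : p is prime} is not regular. ∎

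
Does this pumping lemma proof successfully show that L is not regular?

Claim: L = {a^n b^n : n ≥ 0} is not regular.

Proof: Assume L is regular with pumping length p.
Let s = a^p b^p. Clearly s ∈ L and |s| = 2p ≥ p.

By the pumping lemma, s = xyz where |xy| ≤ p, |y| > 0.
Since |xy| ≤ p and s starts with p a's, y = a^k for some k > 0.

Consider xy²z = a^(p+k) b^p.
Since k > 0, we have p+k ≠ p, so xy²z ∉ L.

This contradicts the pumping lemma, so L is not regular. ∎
The proof is correct.

This proof is valid because:
1. The string s = a^p b^p is correctly in L
2. The decomposition analysis is correct: y must consist only of a's
3. The contradiction is valid: pumping increases a's but not b's
4. The conclusion follows logically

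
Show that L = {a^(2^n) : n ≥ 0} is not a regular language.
Assume for contradiction that L is regular, and let p ≥ 1 be the pumping length given by the pumping lemma.
Choose s = a^(2^p). Then s ∈ L and |s| = 2^p ≥ p.
By the pumping lemma, s = xyz for some x, y, z with |xy| ≤ p, |y| ≥ 1, and xy^i z ∈ L for every i ≥ 0.
Here y = a^k for some k with 1 ≤ k ≤ |xy| ≤ p, and p < 2^p.

Take i = 2: |xy²z| = 2^p + k.
Now 2^p < 2^p + k ≤ 2^p + p < 2^p + 2^p = 2^(p+1).
So |xy²z| lies strictly between the consecutive powers of two 2^p and 2^(p+1), hence is not a power of 2, and xy²z ∉ L.

This contradicts the pumping lemma, which requires xy^i z ∈ L for all i ≥ 0.
Hence L = {a^(2^n) : n ≥ 0} is not regular. ∎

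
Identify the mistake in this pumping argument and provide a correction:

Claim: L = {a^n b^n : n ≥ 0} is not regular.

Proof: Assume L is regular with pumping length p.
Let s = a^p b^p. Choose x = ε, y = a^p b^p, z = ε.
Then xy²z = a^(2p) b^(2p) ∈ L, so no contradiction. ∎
Error: The decomposition violates |xy| ≤ p. With y = a^p b^p, |xy| = |y| = 2p > p. (The proof also miscomputes xy²z, which would be a^p b^p a^p b^p rather than a^(2p) b^(2p), and it wrongly treats one harmless decomposition as settling the matter — the prover does not get to choose the decomposition.)

Correction: The pumping lemma requires |xy| ≤ p, and the argument must handle every decomposition satisfying |xy| ≤ p, |y| ≥ 1. Since s starts with p a's, any such y consists only of a's, say y = a^k with k ≥ 1. Then xy²z = a^(p+k) b^p has unequal numbers of a's and b's, so xy²z ∉ L — the required contradiction.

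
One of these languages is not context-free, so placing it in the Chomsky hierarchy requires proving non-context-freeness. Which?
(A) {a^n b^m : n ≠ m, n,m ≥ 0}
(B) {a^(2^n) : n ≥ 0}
(B) {a^(2^n) : n ≥ 0}

(B) {a^(2^n) : n ≥ 0} requires the CFL pumping lemma.

- {a^n b^m : n ≠ m, n,m ≥ 0} is context-free (but not regular)
  • Can be shown non-regular with the regular pumping lemma
  • After pumping a's, we can make n = m

- {a^(2^n) : n ≥ 0} is NOT context-free
  • Requires the CFL pumping lemma to prove
  • Gaps between powers of 2 grow exponentially

The CFL pumping lemma is "stronger" in that it can prove non-membership
in the larger class of context-free languages.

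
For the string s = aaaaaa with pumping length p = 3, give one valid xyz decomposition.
x = '', y = 'aaa', z = 'aaa'

For s = aaaaaa and p = 3, one valid decomposition is:
- x = '' (length 0)
- y = 'aaa' (length 3)
- z = 'aaa' (length 3)

Verification:
- xyz = '' + 'aaa' + 'aaa' = aaaaaa ✓
- |xy| = 3 ≤ 3 ✓
- |y| = 3 > 0 ✓

All pumping lemma constraints are satisfied.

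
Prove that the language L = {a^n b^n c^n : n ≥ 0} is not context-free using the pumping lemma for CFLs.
Assume for contradiction that L is context-free, and let p ≥ 1 be the pumping length given by the pumping lemma for CFLs.
Choose s = a^p b^p c^p. Then s ∈ L and |s| = 3p ≥ p.
By the CFL pumping lemma, s = uvxyz for some u, v, x, y, z with |vxy| ≤ p, |vy| ≥ 1, and uv^i xy^i z ∈ L for every i ≥ 0.

Because |vxy| ≤ p, the window vxy cannot contain both an a and a c: any substring of s containing both must include the entire block b^p plus at least one a and one c, so it has length ≥ p + 2 > p.
Hence at least one of the letters a, c does not occur in vy at all.

Take i = 0: the string uxz is obtained from s by deleting |vy| ≥ 1 symbols, so |uxz| = 3p − |vy| < 3p.
But the letter (a or c) that does not occur in vy still occurs exactly p times in uxz. Every string of L with exactly p copies of some letter is a^p b^p c^p, of length 3p. Since |uxz| < 3p, uxz ∉ L.

This contradicts the CFL pumping lemma, which requires uv^i xy^i z ∈ L for all i ≥ 0.
Hence L = {a^n b^n c^n : n ≥ 0} is not context-free. ∎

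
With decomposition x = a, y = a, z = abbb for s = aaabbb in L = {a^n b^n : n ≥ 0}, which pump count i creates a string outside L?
i = 0

xy⁰z = a · ε · abbb = aabbb; aabbb has 2 a's and 3 b's; 2 ≠ 3, so it is not in L.
(Other choices also work, e.g. i = 2, 3; only i = 1 is guaranteed to stay in L since xy¹z = s.)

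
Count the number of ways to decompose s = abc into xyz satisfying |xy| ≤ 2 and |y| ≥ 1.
3

For s = 'abc' with pumping length p = 2:

Constraints: |xy| ≤ 2, |y| > 0

Valid decompositions (|xy| ≤ p, |y| ≥ 1):
  • x='', y='a', z='bc'
  • x='a', y='b', z='c'
  • x='', y='ab', z='c'

Total count: 3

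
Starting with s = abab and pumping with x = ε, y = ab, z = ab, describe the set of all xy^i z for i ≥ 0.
{xy^i z : i ≥ 0} = {(ab)^(i+1) : i ≥ 0} = {ab, abab, ababab, ...}

With x = ε, y = ab, z = ab: Pumping 'ab' gives strings of alternating a's and b's.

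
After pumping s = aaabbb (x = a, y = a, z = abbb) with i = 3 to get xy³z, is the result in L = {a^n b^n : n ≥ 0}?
No

xy³z = a · aaa · abbb = aaaaabbb.
aaaaabbb has 5 a's and 3 b's; 5 ≠ 3, so it is not in L.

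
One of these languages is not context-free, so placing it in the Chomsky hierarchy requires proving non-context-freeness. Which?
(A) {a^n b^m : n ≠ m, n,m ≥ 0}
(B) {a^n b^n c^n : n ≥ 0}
(B) {a^n b^n c^n : n ≥ 0}

(B) {a^n b^n c^n : n ≥ 0} requires the CFL pumping lemma.

- {a^n b^m : n ≠ m, n,m ≥ 0} is context-free (but not regular)
  • Can be shown non-regular with the regular pumping lemma
  • After pumping a's, we can make n = m

- {a^n b^n c^n : n ≥ 0} is NOT context-free
  • Requires the CFL pumping lemma to prove
  • Cannot maintain three equal counts simultaneously

The CFL pumping lemma is "stronger" in that it can prove non-membership
in the larger class of context-free languages.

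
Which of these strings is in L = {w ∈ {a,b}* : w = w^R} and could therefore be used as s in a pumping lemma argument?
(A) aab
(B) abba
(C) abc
(B) abba

The pumping lemma is applied to a string s that lies in L, so first check membership of each option:
- (A) aab reversed is baa ≠ aab, so it is not a palindrome and is not in L ✗
- (B) abba reversed is abba, the same string, so it is a palindrome and is in L ✓
- (C) abc reversed is cba ≠ abc, so it is not a palindrome and is not in L ✗

Only (B) abba is in L, so it is the only candidate that could play the role of s.
(In a complete proof one picks s in terms of the pumping length p so that |s| ≥ p is guaranteed; a fixed string like abba illustrates the shape of such an s.)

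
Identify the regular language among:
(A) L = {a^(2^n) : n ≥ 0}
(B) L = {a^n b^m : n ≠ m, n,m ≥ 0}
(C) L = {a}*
(C) {a}*

(C) L = {a}* is regular.

This can be recognized by a finite automaton (DFA/NFA).
Regular expressions like {a}* define regular languages.

The other choices are not regular:
- {a^n b^m : n ≠ m, n,m ≥ 0}: After pumping a's, we can make n = m
- {a^(2^n) : n ≥ 0}: After pumping, length is no longer a power of 2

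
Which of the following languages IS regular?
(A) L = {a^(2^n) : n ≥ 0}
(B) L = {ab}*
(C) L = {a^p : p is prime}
(B) {ab}*

(B) L = {ab}* is regular.

This can be recognized by a finite automaton (DFA/NFA).
Regular expressions like {ab}* define regular languages.

The other choices are not regular:
- {a^(2^n) : n ≥ 0}: After pumping, length is no longer a power of 2
- {a^p : p is prime}: After pumping, the length becomes composite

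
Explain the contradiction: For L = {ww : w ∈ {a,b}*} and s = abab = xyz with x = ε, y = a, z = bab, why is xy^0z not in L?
xy⁰z = bab ∉ L

Pumping with i = 0 replaces y = a by y⁰ = ε:
- Original: s = xyz = abab; abab splits into halves ab · ab, which are equal, so it is in L (w = ab)
- Pumped: xy⁰z = ε · ε · bab = bab
- bab has odd length 3, so it cannot be written as ww and is not in L

The pumping lemma would require xy⁰z ∈ L, so this decomposition yields a contradiction.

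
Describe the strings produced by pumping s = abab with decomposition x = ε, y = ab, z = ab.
{xy^i z : i ≥ 0} = {(ab)^(i+1) : i ≥ 0} = {ab, abab, ababab, ...}

With x = ε, y = ab, z = ab: Pumping 'ab' gives strings of alternating a's and b's.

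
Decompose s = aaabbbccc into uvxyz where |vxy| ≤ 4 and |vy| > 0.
u='aa', v='a', x='bb', y='b', z='ccc'

For s = aaabbbccc with pumping length p = 4:

One valid decomposition:
- u = 'aa'
- v = 'a'
- x = 'bb'
- y = 'b'
- z = 'ccc'

Verification:
- uvxyz = 'aa' + 'a' + 'bb' + 'b' + 'ccc' = aaabbbccc ✓
- |vxy| = |'abbb'| = 4 ≤ 4 ✓
- |vy| = |'ab'| = 2 > 0 ✓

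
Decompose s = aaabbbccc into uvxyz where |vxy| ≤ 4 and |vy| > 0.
u='aa', v='a', x='bb', y='b', z='ccc'

For s = aaabbbccc with pumping length p = 4:

One valid decomposition:
- u = 'aa'
- v = 'a'
- x = 'bb'
- y = 'b'
- z = 'ccc'

Verification:
- uvxyz = 'aa' + 'a' + 'bb' + 'b' + 'ccc' = aaabbbccc ✓
- |vxy| = |'abbb'| = 4 ≤ 4 ✓
- |vy| = |'ab'| = 2 > 0 ✓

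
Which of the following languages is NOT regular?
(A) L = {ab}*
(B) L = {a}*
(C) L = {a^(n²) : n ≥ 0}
(C) {a^(n²) : n ≥ 0}

(C) L = {a^(n²) : n ≥ 0} is NOT regular.

The pumping lemma can be used to prove this:
After pumping, length is no longer a perfect square

The other languages are regular because they can be recognized by finite automata.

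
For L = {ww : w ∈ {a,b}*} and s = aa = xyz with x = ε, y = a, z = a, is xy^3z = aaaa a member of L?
Yes

xy³z = ε · aaa · a = aaaa.
aaaa splits into halves aa · aa, which are equal, so it is in L (w = aa).
(A single pumped string landing in L is not a contradiction by itself; a non-regularity proof needs some i for which xy^i z ∉ L, for every admissible decomposition.)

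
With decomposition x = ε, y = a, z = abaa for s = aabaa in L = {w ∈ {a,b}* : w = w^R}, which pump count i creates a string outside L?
i = 2

xy²z = ε · aa · abaa = aaabaa; aaabaa reversed is aabaaa ≠ aaabaa, so it is not a palindrome and is not in L.
(Other choices also work, e.g. i = 0, 3; only i = 1 is guaranteed to stay in L since xy¹z = s.)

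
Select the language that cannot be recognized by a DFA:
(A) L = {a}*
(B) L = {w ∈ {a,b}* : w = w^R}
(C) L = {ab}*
(B) {w ∈ {a,b}* : w = w^R}

(B) L = {w ∈ {a,b}* : w = w^R} is NOT regular.

The pumping lemma can be used to prove this:
After pumping, the string is no longer symmetric

The other languages are regular because they can be recognized by finite automata.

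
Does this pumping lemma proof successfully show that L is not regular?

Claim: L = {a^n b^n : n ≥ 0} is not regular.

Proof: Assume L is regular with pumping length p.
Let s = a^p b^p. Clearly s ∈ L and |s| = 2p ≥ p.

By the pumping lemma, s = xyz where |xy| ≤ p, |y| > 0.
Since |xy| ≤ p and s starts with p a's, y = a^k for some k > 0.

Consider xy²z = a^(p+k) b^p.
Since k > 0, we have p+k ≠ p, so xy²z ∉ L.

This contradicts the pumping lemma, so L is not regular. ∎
The proof is correct.

This proof is valid because:
1. The string s = a^p b^p is correctly in L
2. The decomposition analysis is correct: y must consist only of a's
3. The contradiction is valid: pumping increases a's but not b's
4. The conclusion follows logically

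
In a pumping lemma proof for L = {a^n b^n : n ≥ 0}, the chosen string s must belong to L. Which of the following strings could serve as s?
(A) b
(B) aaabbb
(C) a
(B) aaabbb

The pumping lemma is applied to a string s that lies in L, so first check membership of each option:
- (A) b has 0 a's and 1 b's; 0 ≠ 1, so it is not in L ✗
- (B) aaabbb = a^3 b^3 has equal counts (3 = 3), so it is in L ✓
- (C) a has 1 a's and 0 b's; 1 ≠ 0, so it is not in L ✗

Only (B) aaabbb is in L, so it is the only candidate that could play the role of s.
(In a complete proof one picks s in terms of the pumping length p so that |s| ≥ p is guaranteed; a fixed string like aaabbb illustrates the shape of such an s.)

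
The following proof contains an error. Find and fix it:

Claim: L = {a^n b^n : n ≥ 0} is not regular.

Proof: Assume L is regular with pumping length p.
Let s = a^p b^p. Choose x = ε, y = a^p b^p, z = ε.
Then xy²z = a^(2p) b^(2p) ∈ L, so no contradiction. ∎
Error: The decomposition violates |xy| ≤ p. With y = a^p b^p, |xy| = |y| = 2p > p. (The proof also miscomputes xy²z, which would be a^p b^p a^p b^p rather than a^(2p) b^(2p), and it wrongly treats one harmless decomposition as settling the matter — the prover does not get to choose the decomposition.)

Correction: The pumping lemma requires |xy| ≤ p, and the argument must handle every decomposition satisfying |xy| ≤ p, |y| ≥ 1. Since s starts with p a's, any such y consists only of a's, say y = a^k with k ≥ 1. Then xy²z = a^(p+k) b^p has unequal numbers of a's and b's, so xy²z ∉ L — the required contradiction.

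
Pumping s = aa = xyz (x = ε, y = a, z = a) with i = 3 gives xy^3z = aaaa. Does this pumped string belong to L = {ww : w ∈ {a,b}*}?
Yes

xy³z = ε · aaa · a = aaaa.
aaaa splits into halves aa · aa, which are equal, so it is in L (w = aa).
(A single pumped string landing in L is not a contradiction by itself; a non-regularity proof needs some i for which xy^i z ∉ L, for every admissible decomposition.)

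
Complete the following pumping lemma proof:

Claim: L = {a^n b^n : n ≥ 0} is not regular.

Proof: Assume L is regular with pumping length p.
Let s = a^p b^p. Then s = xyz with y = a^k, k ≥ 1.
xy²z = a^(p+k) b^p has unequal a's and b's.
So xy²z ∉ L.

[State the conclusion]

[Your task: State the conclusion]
This contradicts the pumping lemma for regular languages,
which guarantees xy^i z ∈ L for all i ≥ 0.

Since our assumption that L is regular leads to a contradiction,
we conclude that L = {a^n b^n : n ≥ 0} is NOT regular. ∎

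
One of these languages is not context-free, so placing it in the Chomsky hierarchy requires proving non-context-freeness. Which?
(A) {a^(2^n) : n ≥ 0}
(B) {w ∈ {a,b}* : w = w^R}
(A) {a^(2^n) : n ≥ 0}

(A) {a^(2^n) : n ≥ 0} requires the CFL pumping lemma.

- {w ∈ {a,b}* : w = w^R} is context-free (but not regular)
  • Can be shown non-regular with the regular pumping lemma
  • After pumping, the string is no longer symmetric

- {a^(2^n) : n ≥ 0} is NOT context-free
  • Requires the CFL pumping lemma to prove
  • Gaps between powers of 2 grow exponentially

The CFL pumping lemma is "stronger" in that it can prove non-membership
in the larger class of context-free languages.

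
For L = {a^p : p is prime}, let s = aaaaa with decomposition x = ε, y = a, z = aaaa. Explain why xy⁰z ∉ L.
xy⁰z = aaaa ∉ L

Pumping with i = 0 replaces y = a by y⁰ = ε:
- Original: s = xyz = aaaaa; aaaaa has length 5, which is prime, so it is in L
- Pumped: xy⁰z = ε · ε · aaaa = aaaa
- aaaa has length 4 = 2 × 2, which is not prime, so it is not in L

The pumping lemma would require xy⁰z ∈ L, so this decomposition yields a contradiction.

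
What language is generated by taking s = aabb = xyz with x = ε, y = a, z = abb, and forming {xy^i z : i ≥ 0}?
{xy^i z : i ≥ 0} = {a^(i+1) b^2 : i ≥ 0} = {abb, aabb, aaabb, ...}

With x = ε, y = a, z = abb: Starting with aabb and pumping the first 'a' (z = abb keeps the second 'a'), we get strings with i+1 a's followed by 2 b's for i = 0, 1, 2, ...; note bb is not produced because z always contributes one a.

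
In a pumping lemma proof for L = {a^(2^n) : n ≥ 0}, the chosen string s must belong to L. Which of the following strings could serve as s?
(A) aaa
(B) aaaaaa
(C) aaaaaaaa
(C) aaaaaaaa

The pumping lemma is applied to a string s that lies in L, so first check membership of each option:
- (A) aaa has length 3, strictly between 2^1 = 2 and 2^2 = 4, so it is not in L ✗
- (B) aaaaaa has length 6, strictly between 2^2 = 4 and 2^3 = 8, so it is not in L ✗
- (C) aaaaaaaa has length 8 = 2^3, so it is in L ✓

Only (C) aaaaaaaa is in L, so it is the only candidate that could play the role of s.
(In a complete proof one picks s in terms of the pumping length p so that |s| ≥ p is guaranteed; a fixed string like aaaaaaaa illustrates the shape of such an s.)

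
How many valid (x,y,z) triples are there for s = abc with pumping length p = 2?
3

For s = 'abc' with pumping length p = 2:

Constraints: |xy| ≤ 2, |y| > 0

Valid decompositions (|xy| ≤ p, |y| ≥ 1):
  • x='', y='a', z='bc'
  • x='a', y='b', z='c'
  • x='', y='ab', z='c'

Total count: 3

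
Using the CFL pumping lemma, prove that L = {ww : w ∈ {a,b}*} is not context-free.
Assume for contradiction that L is context-free, and let p ≥ 1 be the pumping length given by the pumping lemma for CFLs.
Choose s = a^p b^p a^p b^p. Then s ∈ L (take w = a^p b^p) and |s| = 4p ≥ p.
By the CFL pumping lemma, s = uvxyz for some u, v, x, y, z with |vxy| ≤ p, |vy| ≥ 1, and uv^i xy^i z ∈ L for every i ≥ 0.

Write s as four blocks A₁ B₁ A₂ B₂ with A₁ = A₂ = a^p and B₁ = B₂ = b^p. Since |vxy| ≤ p, the window vxy lies inside at most two adjacent blocks. Take i = 0 and let t = uxz, so |t| = 4p − |vy| with 1 ≤ |vy| ≤ p. If |t| is odd, t ∉ L immediately, so assume |vy| is even (hence |vy| ≥ 2) and |t|/2 = 2p − |vy|/2, which satisfies p ≤ |t|/2 ≤ 2p − 1.

Case 1 (vxy inside A₁B₁): t = a^(p−j) b^(p−l) a^p b^p with j + l = |vy|. The second half of t has length < 2p, so it is a suffix of the trailing a^p b^p and ends in b; the first half is a^(p−j) b^(p−l) a^((j+l)/2), which ends in a because (j+l)/2 ≥ 1. The halves differ, so t ∉ L.

Case 2 (vxy inside B₁A₂, straddling the middle): t = a^p b^(p−j) a^(p−l) b^p with j + l = |vy|. If t = ww, then w is a prefix of t of length ≥ p, so w begins with a^p; and w is a suffix of t of length ≥ p, so w ends with b^p. That forces |w| ≥ 2p, contradicting |w| = |t|/2 ≤ 2p − 1. So t ∉ L.

Case 3 (vxy inside A₂B₂): t = a^p b^p a^(p−j) b^(p−l) with j + l = |vy|. The first half of t is a prefix of a^p b^p, so it begins with a; the second half is b^((j+l)/2) a^(p−j) b^(p−l), which begins with b. The halves differ, so t ∉ L.

In every case uv⁰xy⁰z = uxz ∉ L.

This contradicts the CFL pumping lemma, which requires uv^i xy^i z ∈ L for all i ≥ 0.
Hence L = {ww : w ∈ {a,b}*} is not context-free. ∎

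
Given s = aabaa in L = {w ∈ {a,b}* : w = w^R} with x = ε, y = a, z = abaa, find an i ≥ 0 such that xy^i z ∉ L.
i = 0

xy⁰z = ε · ε · abaa = abaa; abaa reversed is aaba ≠ abaa, so it is not a palindrome and is not in L.
(Other choices also work, e.g. i = 2, 3; only i = 1 is guaranteed to stay in L since xy¹z = s.)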